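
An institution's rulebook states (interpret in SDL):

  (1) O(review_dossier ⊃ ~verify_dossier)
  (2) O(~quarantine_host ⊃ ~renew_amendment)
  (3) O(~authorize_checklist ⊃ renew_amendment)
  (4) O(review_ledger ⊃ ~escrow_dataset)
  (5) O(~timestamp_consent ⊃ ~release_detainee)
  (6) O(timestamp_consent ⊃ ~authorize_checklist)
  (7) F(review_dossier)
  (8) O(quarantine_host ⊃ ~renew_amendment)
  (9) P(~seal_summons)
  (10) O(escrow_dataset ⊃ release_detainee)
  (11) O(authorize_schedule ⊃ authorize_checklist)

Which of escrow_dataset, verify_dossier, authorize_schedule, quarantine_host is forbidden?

escrow_dataset

By case analysis on quarantine_host: premise 8 gives O(quarantine_host ⊃ ~renew_amendment) and premise 2 gives O(~quarantine_host ⊃ ~renew_amendment), so O(~renew_amendment) either way.
Premise 3, O(~authorize_checklist ⊃ renew_amendment), contraposes to O(~renew_amendment ⊃ authorize_checklist); with O(~renew_amendment) we get O(authorize_checklist).
Premise 6, O(timestamp_consent ⊃ ~authorize_checklist), contraposes to O(authorize_checklist ⊃ ~timestamp_consent); with O(authorize_checklist) we get O(~timestamp_consent).
From O(~timestamp_consent) and premise 5, O(~timestamp_consent ⊃ ~release_detainee), we obtain O(~release_detainee).
Premise 10 is O(escrow_dataset ⊃ release_detainee); contrapositively O(~release_detainee ⊃ ~escrow_dataset). Since O(~release_detainee) holds, K gives O(~escrow_dataset).
So O(~escrow_dataset) holds, i.e. escrow_dataset is forbidden. None of the other listed options is forbidden under the premises.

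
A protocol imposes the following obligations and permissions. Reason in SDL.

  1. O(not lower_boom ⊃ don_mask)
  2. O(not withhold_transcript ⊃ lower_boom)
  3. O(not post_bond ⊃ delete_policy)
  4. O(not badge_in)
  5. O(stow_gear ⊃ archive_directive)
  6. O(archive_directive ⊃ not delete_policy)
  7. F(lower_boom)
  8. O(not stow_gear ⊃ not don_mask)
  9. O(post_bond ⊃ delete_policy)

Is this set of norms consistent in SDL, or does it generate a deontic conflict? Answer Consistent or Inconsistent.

Premises 3 and 9 are O(not post_bond ⊃ delete_policy) and O(post_bond ⊃ delete_policy); every ideal world satisfies not post_bond or post_bond, so in either case delete_policy holds — hence O(delete_policy).
Premise 6, O(archive_directive ⊃ not delete_policy), contraposes to O(delete_policy ⊃ not archive_directive); with O(delete_policy) we get O(not archive_directive).
Premise 5, O(stow_gear ⊃ archive_directive), contraposes to O(not archive_directive ⊃ not stow_gear); with O(not archive_directive) we get O(not stow_gear).
Premise 8 is O(not stow_gear ⊃ not don_mask); since O(not stow_gear), deontic closure gives O(not don_mask).
The contrapositive of premise 1 (O(not lower_boom ⊃ don_mask)) is O(not don_mask ⊃ lower_boom), and O(not don_mask) is already established, so O(lower_boom).
But premise 7, F(lower_boom), means O(not lower_boom).
We now have both O(lower_boom) and O(not lower_boom) — lower_boom is simultaneously obligatory and forbidden, violating the D-axiom.

Inconsistent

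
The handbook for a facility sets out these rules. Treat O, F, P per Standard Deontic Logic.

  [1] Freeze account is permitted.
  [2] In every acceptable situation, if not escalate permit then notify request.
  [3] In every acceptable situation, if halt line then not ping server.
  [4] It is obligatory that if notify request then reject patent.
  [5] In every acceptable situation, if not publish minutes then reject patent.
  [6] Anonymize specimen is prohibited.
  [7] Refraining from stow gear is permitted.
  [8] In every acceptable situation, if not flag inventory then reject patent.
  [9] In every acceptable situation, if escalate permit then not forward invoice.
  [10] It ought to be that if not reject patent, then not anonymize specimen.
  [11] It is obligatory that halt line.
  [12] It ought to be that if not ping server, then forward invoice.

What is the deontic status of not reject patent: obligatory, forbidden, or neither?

Forbidden

Premise 11 gives O(halt_line).
From O(halt_line) and premise 3, O(halt_line → ¬ping_server), we obtain O(¬ping_server).
Applying K to premise 12 (O(¬ping_server → forward_invoice)) and O(¬ping_server) yields O(forward_invoice).
Premise 9 is O(escalate_permit → ¬forward_invoice); contrapositively O(forward_invoice → ¬escalate_permit). Since O(forward_invoice) holds, K gives O(¬escalate_permit).
From O(¬escalate_permit) and premise 2, O(¬escalate_permit → notify_request), we obtain O(notify_request).
Applying K to premise 4 (O(notify_request → reject_patent)) and O(notify_request) yields O(reject_patent).
Premises 1, 5, 6, 7, 8, 10 do not contribute to this derivation.
Thus O(reject_patent), which is F(¬reject_patent): ¬reject_patent is forbidden.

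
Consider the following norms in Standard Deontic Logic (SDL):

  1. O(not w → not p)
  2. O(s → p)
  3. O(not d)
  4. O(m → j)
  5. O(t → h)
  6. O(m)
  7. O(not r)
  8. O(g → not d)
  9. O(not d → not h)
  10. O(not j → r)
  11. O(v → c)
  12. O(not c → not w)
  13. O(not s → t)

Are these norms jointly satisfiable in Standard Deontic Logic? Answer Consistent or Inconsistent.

Consistent

Premise 10 is O(not j → r), but O(not j) is not derivable from the premises, so it does not yield O(r).
So O(r) is not derivable, and the apparent clash with O(not r) does not arise.
A world satisfying every obligation exists (e.g. c=true, d=false, g=false, h=false, j=true, m=true, p=true, r=false, s=true, t=false, v=false, w=true); no atom is both obligatory and forbidden, so the set is consistent.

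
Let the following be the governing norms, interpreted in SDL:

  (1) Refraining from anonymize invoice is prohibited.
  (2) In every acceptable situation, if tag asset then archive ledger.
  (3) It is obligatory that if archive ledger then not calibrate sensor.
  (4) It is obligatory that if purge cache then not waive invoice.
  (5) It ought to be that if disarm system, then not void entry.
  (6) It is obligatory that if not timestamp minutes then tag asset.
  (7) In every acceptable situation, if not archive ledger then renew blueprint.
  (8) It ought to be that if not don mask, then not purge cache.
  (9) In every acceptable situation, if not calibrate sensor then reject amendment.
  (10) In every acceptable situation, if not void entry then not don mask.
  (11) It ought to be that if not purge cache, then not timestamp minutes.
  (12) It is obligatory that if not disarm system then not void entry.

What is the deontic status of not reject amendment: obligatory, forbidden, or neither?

Premises 5 and 12 cover both cases: O(disarm_system → ¬void_entry) and O(¬disarm_system → ¬void_entry). Since disarm_system ∨ ¬disarm_system is a tautology, O(¬void_entry) follows.
Applying K to premise 10 (O(¬void_entry → ¬don_mask)) and O(¬void_entry) yields O(¬don_mask).
With premise 8, O(¬don_mask → ¬purge_cache), the K-axiom yields O(¬purge_cache).
With premise 11, O(¬purge_cache → ¬timestamp_minutes), the K-axiom yields O(¬timestamp_minutes).
Applying K to premise 6 (O(¬timestamp_minutes → tag_asset)) and O(¬timestamp_minutes) yields O(tag_asset).
From O(tag_asset) and premise 2, O(tag_asset → archive_ledger), we obtain O(archive_ledger).
With premise 3, O(archive_ledger → ¬calibrate_sensor), the K-axiom yields O(¬calibrate_sensor).
With premise 9, O(¬calibrate_sensor → reject_amendment), the K-axiom yields O(reject_amendment).
Premises 1, 4, 7 do not contribute to this derivation.
Thus O(reject_amendment), which is F(¬reject_amendment): ¬reject_amendment is forbidden.

Forbidden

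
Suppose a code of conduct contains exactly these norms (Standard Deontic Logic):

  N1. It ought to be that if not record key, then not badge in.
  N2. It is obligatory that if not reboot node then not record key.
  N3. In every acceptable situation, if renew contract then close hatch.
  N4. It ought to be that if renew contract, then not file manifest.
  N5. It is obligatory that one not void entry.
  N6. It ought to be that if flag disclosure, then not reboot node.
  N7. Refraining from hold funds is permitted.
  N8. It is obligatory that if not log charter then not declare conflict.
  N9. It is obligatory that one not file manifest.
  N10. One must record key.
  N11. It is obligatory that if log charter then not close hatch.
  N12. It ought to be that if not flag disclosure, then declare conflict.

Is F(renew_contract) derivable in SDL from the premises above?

Premise 10 states O(record_key) outright.
Premise 2 is O(¬reboot_node → ¬record_key); contrapositively O(record_key → reboot_node). Since O(record_key) holds, K gives O(reboot_node).
The contrapositive of premise 6 (O(flag_disclosure → ¬reboot_node)) is O(reboot_node → ¬flag_disclosure), and O(reboot_node) is already established, so O(¬flag_disclosure).
Applying K to premise 12 (O(¬flag_disclosure → declare_conflict)) and O(¬flag_disclosure) yields O(declare_conflict).
Premise 8 is O(¬log_charter → ¬declare_conflict); contrapositively O(declare_conflict → log_charter). Since O(declare_conflict) holds, K gives O(log_charter).
With premise 11, O(log_charter → ¬close_hatch), the K-axiom yields O(¬close_hatch).
Premise 3 is O(renew_contract → close_hatch); contrapositively O(¬close_hatch → ¬renew_contract). Since O(¬close_hatch) holds, K gives O(¬renew_contract).
Premises 1, 4, 5, 7, 9 do not contribute to this derivation.
So O(¬renew_contract) holds, i.e. F(renew_contract). The claim follows.

Yes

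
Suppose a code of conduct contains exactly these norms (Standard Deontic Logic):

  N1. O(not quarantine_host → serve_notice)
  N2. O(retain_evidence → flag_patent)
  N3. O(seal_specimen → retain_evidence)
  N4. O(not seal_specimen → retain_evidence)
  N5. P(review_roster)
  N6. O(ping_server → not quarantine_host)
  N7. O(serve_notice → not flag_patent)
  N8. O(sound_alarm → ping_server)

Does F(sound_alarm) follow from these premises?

By case analysis on not seal_specimen: premise 4 gives O(not seal_specimen → retain_evidence) and premise 3 gives O(seal_specimen → retain_evidence), so O(retain_evidence) either way.
With premise 2, O(retain_evidence → flag_patent), the K-axiom yields O(flag_patent).
Premise 7, O(serve_notice → not flag_patent), contraposes to O(flag_patent → not serve_notice); with O(flag_patent) we get O(not serve_notice).
Premise 1 is O(not quarantine_host → serve_notice); contrapositively O(not serve_notice → quarantine_host). Since O(not serve_notice) holds, K gives O(quarantine_host).
Premise 6, O(ping_server → not quarantine_host), contraposes to O(quarantine_host → not ping_server); with O(quarantine_host) we get O(not ping_server).
Premise 8, O(sound_alarm → ping_server), contraposes to O(not ping_server → not sound_alarm); with O(not ping_server) we get O(not sound_alarm).
Premise 5 does not contribute to this derivation.
So O(not sound_alarm) holds, i.e. F(sound_alarm). The claim follows.

Yes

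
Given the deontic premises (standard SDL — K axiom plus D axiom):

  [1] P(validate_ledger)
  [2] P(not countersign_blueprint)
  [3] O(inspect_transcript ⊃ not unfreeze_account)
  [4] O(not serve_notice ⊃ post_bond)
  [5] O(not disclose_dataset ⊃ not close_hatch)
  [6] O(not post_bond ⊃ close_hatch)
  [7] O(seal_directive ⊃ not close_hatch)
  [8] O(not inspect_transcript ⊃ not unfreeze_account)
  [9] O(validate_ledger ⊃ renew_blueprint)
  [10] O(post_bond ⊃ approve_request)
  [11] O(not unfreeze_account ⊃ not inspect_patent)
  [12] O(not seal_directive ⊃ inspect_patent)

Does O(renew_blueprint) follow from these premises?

No

Premise 9 is O(validate_ledger ⊃ renew_blueprint), but O(validate_ledger) is not derivable from the premises (the permission P(validate_ledger) asserts only not O(not validate_ledger), not O(validate_ledger)), so it does not yield O(renew_blueprint).
No other premise forces O(renew_blueprint). An ideal world satisfying every premise can still have renew_blueprint false, so O(renew_blueprint) is not derivable.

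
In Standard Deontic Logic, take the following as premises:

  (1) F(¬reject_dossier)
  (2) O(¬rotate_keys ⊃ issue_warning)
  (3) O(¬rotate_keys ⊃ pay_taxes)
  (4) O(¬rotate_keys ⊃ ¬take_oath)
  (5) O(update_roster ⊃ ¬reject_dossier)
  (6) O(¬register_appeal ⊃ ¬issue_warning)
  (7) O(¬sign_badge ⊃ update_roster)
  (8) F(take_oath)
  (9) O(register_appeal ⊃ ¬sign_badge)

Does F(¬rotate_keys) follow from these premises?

F(¬reject_dossier) at premise 1 means O(reject_dossier).
Premise 5 is O(update_roster ⊃ ¬reject_dossier); contrapositively O(reject_dossier ⊃ ¬update_roster). Since O(reject_dossier) holds, K gives O(¬update_roster).
Premise 7, O(¬sign_badge ⊃ update_roster), contraposes to O(¬update_roster ⊃ sign_badge); with O(¬update_roster) we get O(sign_badge).
Premise 9, O(register_appeal ⊃ ¬sign_badge), contraposes to O(sign_badge ⊃ ¬register_appeal); with O(sign_badge) we get O(¬register_appeal).
From O(¬register_appeal) and premise 6, O(¬register_appeal ⊃ ¬issue_warning), we obtain O(¬issue_warning).
The contrapositive of premise 2 (O(¬rotate_keys ⊃ issue_warning)) is O(¬issue_warning ⊃ rotate_keys), and O(¬issue_warning) is already established, so O(rotate_keys).
Premises 3, 4, 8 do not contribute to this derivation.
So O(rotate_keys) holds, i.e. F(¬rotate_keys). The claim follows.

Yes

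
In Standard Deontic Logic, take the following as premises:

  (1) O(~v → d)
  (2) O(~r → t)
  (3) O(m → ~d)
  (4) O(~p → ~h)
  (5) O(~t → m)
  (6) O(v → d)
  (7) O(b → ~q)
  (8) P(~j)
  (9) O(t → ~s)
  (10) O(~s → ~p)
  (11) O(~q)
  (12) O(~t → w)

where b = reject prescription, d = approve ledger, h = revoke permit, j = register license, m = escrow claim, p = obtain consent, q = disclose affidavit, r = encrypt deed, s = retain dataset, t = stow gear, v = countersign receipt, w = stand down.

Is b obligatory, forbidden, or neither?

Neither

Premise 7 is O(b → ~q); even if O(~q) held, inferring O(b) would be affirming the consequent — invalid.
No premise or chain of K-axiom applications forces O(b), and none forces O(~b). So b is neither obligatory nor forbidden under these norms.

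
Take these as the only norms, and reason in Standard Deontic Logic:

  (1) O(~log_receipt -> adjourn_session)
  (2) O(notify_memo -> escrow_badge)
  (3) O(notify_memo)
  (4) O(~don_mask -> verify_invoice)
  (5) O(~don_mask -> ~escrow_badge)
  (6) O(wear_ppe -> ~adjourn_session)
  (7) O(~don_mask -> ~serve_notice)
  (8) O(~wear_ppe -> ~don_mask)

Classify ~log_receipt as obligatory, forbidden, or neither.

Forbidden

Premise 3 gives O(notify_memo).
With premise 2, O(notify_memo -> escrow_badge), the K-axiom yields O(escrow_badge).
The contrapositive of premise 5 (O(~don_mask -> ~escrow_badge)) is O(escrow_badge -> don_mask), and O(escrow_badge) is already established, so O(don_mask).
The contrapositive of premise 8 (O(~wear_ppe -> ~don_mask)) is O(don_mask -> wear_ppe), and O(don_mask) is already established, so O(wear_ppe).
Applying K to premise 6 (O(wear_ppe -> ~adjourn_session)) and O(wear_ppe) yields O(~adjourn_session).
Premise 1 is O(~log_receipt -> adjourn_session); contrapositively O(~adjourn_session -> log_receipt). Since O(~adjourn_session) holds, K gives O(log_receipt).
Premises 4, 7 do not contribute to this derivation.
Thus O(log_receipt), which is F(~log_receipt): ~log_receipt is forbidden.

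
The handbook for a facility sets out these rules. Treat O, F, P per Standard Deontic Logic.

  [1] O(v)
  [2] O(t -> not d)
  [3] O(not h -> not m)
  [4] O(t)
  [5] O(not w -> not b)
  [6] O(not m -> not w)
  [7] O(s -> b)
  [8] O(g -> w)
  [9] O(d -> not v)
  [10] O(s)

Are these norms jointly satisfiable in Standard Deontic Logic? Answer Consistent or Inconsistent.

Premise 9 is O(d -> not v), but O(d) is not derivable from the premises, so it does not yield O(not v).
So O(not v) is not derivable, and the apparent clash with O(v) does not arise.
A world satisfying every obligation exists (e.g. b=true, d=false, g=false, h=true, m=true, s=true, t=true, v=true, w=true); no atom is both obligatory and forbidden, so the set is consistent.

Consistent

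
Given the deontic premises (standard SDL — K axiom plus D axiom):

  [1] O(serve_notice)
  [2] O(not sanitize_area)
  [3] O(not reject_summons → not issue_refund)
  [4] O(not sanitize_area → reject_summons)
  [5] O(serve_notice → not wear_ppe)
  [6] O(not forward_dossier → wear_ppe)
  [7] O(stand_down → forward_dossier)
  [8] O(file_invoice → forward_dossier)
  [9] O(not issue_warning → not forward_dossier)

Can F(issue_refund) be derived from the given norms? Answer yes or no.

No

Premise 3 is O(not reject_summons → not issue_refund), but O(not reject_summons) is not derivable from the premises, so it does not yield O(not issue_refund).
No other premise forces O(not issue_refund). An ideal world satisfying every premise can still have issue_refund true, so F(issue_refund) is not derivable.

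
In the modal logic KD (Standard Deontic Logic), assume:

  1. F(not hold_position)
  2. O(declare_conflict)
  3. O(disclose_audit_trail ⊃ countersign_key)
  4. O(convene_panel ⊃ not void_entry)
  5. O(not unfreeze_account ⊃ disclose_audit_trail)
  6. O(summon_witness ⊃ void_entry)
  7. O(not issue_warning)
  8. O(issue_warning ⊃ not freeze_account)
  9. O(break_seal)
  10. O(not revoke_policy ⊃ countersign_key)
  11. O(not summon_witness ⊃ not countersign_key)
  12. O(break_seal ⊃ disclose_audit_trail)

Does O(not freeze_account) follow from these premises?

No

Premise 8 is O(issue_warning ⊃ not freeze_account), but O(issue_warning) is not derivable from the premises, so it does not yield O(not freeze_account).
No other premise forces O(not freeze_account). An ideal world satisfying every premise can still have not freeze_account false, so O(not freeze_account) is not derivable.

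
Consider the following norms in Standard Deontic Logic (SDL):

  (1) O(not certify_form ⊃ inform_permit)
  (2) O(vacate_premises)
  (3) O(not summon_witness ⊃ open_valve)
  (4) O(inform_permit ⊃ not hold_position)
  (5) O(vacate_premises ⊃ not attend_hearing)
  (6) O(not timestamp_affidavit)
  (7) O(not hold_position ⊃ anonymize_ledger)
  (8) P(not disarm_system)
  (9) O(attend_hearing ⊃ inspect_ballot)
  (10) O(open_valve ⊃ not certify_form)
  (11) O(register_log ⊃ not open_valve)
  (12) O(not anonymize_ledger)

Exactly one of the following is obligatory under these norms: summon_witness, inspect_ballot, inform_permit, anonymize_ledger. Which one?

Premise 12 gives O(not anonymize_ledger).
Premise 7, O(not hold_position ⊃ anonymize_ledger), contraposes to O(not anonymize_ledger ⊃ hold_position); with O(not anonymize_ledger) we get O(hold_position).
Premise 4 is O(inform_permit ⊃ not hold_position); contrapositively O(hold_position ⊃ not inform_permit). Since O(hold_position) holds, K gives O(not inform_permit).
Premise 1 is O(not certify_form ⊃ inform_permit); contrapositively O(not inform_permit ⊃ certify_form). Since O(not inform_permit) holds, K gives O(certify_form).
Premise 10, O(open_valve ⊃ not certify_form), contraposes to O(certify_form ⊃ not open_valve); with O(certify_form) we get O(not open_valve).
The contrapositive of premise 3 (O(not summon_witness ⊃ open_valve)) is O(not open_valve ⊃ summon_witness), and O(not open_valve) is already established, so O(summon_witness).
So O(summon_witness) holds — summon_witness is obligatory. None of the other listed options is made obligatory by any chain of premises.

summon_witness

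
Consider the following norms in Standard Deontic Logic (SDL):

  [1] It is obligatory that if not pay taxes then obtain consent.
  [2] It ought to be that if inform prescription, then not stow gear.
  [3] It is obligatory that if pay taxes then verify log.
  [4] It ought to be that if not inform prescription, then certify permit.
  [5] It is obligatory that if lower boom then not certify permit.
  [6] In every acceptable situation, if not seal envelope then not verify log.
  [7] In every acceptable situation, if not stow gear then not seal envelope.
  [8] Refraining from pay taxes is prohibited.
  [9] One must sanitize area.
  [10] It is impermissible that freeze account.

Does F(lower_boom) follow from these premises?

Premise 8 is F(¬pay_taxes), i.e. O(pay_taxes).
Premise 3 is O(pay_taxes → verify_log); since O(pay_taxes), deontic closure gives O(verify_log).
Premise 6 is O(¬seal_envelope → ¬verify_log); contrapositively O(verify_log → seal_envelope). Since O(verify_log) holds, K gives O(seal_envelope).
Premise 7, O(¬stow_gear → ¬seal_envelope), contraposes to O(seal_envelope → stow_gear); with O(seal_envelope) we get O(stow_gear).
Premise 2, O(inform_prescription → ¬stow_gear), contraposes to O(stow_gear → ¬inform_prescription); with O(stow_gear) we get O(¬inform_prescription).
Applying K to premise 4 (O(¬inform_prescription → certify_permit)) and O(¬inform_prescription) yields O(certify_permit).
Premise 5, O(lower_boom → ¬certify_permit), contraposes to O(certify_permit → ¬lower_boom); with O(certify_permit) we get O(¬lower_boom).
Premises 1, 9, 10 do not contribute to this derivation.
So O(¬lower_boom) holds, i.e. F(lower_boom). The claim follows.

Yes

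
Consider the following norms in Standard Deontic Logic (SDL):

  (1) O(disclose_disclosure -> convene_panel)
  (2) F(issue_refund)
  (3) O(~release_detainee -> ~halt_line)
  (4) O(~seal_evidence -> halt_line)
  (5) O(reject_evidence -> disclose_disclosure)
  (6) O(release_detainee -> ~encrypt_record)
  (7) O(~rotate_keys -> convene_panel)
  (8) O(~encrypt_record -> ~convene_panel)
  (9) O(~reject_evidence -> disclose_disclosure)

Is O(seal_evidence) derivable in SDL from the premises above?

Premises 9 and 5 cover both cases: O(~reject_evidence -> disclose_disclosure) and O(reject_evidence -> disclose_disclosure). Since ~reject_evidence ∨ reject_evidence is a tautology, O(disclose_disclosure) follows.
Applying K to premise 1 (O(disclose_disclosure -> convene_panel)) and O(disclose_disclosure) yields O(convene_panel).
The contrapositive of premise 8 (O(~encrypt_record -> ~convene_panel)) is O(convene_panel -> encrypt_record), and O(convene_panel) is already established, so O(encrypt_record).
The contrapositive of premise 6 (O(release_detainee -> ~encrypt_record)) is O(encrypt_record -> ~release_detainee), and O(encrypt_record) is already established, so O(~release_detainee).
Applying K to premise 3 (O(~release_detainee -> ~halt_line)) and O(~release_detainee) yields O(~halt_line).
Premise 4, O(~seal_evidence -> halt_line), contraposes to O(~halt_line -> seal_evidence); with O(~halt_line) we get O(seal_evidence).
Premises 2, 7 do not contribute to this derivation.
So O(seal_evidence) follows.

Yes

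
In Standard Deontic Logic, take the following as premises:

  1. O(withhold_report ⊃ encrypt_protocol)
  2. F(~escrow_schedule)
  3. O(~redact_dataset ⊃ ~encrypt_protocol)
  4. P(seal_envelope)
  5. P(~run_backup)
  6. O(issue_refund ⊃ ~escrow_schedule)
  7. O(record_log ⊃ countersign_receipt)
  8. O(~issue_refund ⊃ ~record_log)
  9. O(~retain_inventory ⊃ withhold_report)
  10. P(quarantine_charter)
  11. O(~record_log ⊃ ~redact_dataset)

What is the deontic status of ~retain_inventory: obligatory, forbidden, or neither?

Premise 2 is F(~escrow_schedule), i.e. O(escrow_schedule).
Premise 6, O(issue_refund ⊃ ~escrow_schedule), contraposes to O(escrow_schedule ⊃ ~issue_refund); with O(escrow_schedule) we get O(~issue_refund).
Applying K to premise 8 (O(~issue_refund ⊃ ~record_log)) and O(~issue_refund) yields O(~record_log).
From O(~record_log) and premise 11, O(~record_log ⊃ ~redact_dataset), we obtain O(~redact_dataset).
Applying K to premise 3 (O(~redact_dataset ⊃ ~encrypt_protocol)) and O(~redact_dataset) yields O(~encrypt_protocol).
Premise 1 is O(withhold_report ⊃ encrypt_protocol); contrapositively O(~encrypt_protocol ⊃ ~withhold_report). Since O(~encrypt_protocol) holds, K gives O(~withhold_report).
Premise 9 is O(~retain_inventory ⊃ withhold_report); contrapositively O(~withhold_report ⊃ retain_inventory). Since O(~withhold_report) holds, K gives O(retain_inventory).
Premises 4, 5, 7, 10 do not contribute to this derivation.
Thus O(retain_inventory), which is F(~retain_inventory): ~retain_inventory is forbidden.

Forbidden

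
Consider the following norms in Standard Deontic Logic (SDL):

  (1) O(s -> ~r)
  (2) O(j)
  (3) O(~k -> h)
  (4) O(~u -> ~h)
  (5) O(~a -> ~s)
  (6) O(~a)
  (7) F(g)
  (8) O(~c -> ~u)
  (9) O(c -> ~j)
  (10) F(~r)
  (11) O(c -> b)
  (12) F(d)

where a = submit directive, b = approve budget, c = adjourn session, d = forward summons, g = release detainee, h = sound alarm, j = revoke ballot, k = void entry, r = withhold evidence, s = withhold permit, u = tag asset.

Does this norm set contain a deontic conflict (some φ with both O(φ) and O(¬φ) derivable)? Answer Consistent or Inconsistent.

Consistent

Premise 1 is O(s -> ~r), but O(s) is not derivable from the premises, so it does not yield O(~r).
So O(~r) is not derivable, and the apparent clash with O(r) does not arise.
A world satisfying every obligation exists (e.g. a=false, b=false, c=false, d=false, g=false, h=false, j=true, k=true, r=true, s=false, u=false); no atom is both obligatory and forbidden, so the set is consistent.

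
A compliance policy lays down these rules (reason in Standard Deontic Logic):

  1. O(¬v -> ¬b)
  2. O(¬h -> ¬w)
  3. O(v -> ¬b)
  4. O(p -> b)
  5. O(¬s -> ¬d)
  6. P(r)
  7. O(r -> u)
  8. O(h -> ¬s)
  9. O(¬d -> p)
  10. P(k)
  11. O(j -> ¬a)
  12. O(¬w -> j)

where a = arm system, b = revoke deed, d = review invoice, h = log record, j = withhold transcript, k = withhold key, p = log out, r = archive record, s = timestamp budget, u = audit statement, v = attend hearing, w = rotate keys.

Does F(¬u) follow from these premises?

No

Premise 7 is O(r -> u), but O(r) is not derivable from the premises (the permission P(r) asserts only ¬O(¬r), not O(r)), so it does not yield O(u).
No other premise forces O(u). An ideal world satisfying every premise can still have ¬u true, so F(¬u) is not derivable.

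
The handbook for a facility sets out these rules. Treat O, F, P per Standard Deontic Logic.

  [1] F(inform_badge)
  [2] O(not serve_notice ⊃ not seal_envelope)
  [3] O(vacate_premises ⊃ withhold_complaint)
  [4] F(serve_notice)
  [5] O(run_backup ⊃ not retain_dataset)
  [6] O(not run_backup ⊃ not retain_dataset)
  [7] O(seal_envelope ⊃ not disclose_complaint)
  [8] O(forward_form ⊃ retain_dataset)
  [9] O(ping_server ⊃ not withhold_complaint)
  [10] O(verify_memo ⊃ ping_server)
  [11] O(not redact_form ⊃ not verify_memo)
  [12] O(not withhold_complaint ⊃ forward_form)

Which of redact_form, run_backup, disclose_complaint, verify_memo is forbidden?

verify_memo

Premises 6 and 5 cover both cases: O(not run_backup ⊃ not retain_dataset) and O(run_backup ⊃ not retain_dataset). Since not run_backup ∨ run_backup is a tautology, O(not retain_dataset) follows.
Premise 8 is O(forward_form ⊃ retain_dataset); contrapositively O(not retain_dataset ⊃ not forward_form). Since O(not retain_dataset) holds, K gives O(not forward_form).
Premise 12, O(not withhold_complaint ⊃ forward_form), contraposes to O(not forward_form ⊃ withhold_complaint); with O(not forward_form) we get O(withhold_complaint).
The contrapositive of premise 9 (O(ping_server ⊃ not withhold_complaint)) is O(withhold_complaint ⊃ not ping_server), and O(withhold_complaint) is already established, so O(not ping_server).
The contrapositive of premise 10 (O(verify_memo ⊃ ping_server)) is O(not ping_server ⊃ not verify_memo), and O(not ping_server) is already established, so O(not verify_memo).
So O(not verify_memo) holds, i.e. verify_memo is forbidden. None of the other listed options is forbidden under the premises.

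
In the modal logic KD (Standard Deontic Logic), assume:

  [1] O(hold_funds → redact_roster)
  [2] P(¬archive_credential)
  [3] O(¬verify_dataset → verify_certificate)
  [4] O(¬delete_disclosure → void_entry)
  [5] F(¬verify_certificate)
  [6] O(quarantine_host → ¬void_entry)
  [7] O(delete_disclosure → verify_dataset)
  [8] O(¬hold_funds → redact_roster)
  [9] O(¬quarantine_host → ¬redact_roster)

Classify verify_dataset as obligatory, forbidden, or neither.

Premises 8 and 1 are O(¬hold_funds → redact_roster) and O(hold_funds → redact_roster); every ideal world satisfies ¬hold_funds or hold_funds, so in either case redact_roster holds — hence O(redact_roster).
The contrapositive of premise 9 (O(¬quarantine_host → ¬redact_roster)) is O(redact_roster → quarantine_host), and O(redact_roster) is already established, so O(quarantine_host).
Applying K to premise 6 (O(quarantine_host → ¬void_entry)) and O(quarantine_host) yields O(¬void_entry).
Premise 4, O(¬delete_disclosure → void_entry), contraposes to O(¬void_entry → delete_disclosure); with O(¬void_entry) we get O(delete_disclosure).
From O(delete_disclosure) and premise 7, O(delete_disclosure → verify_dataset), we obtain O(verify_dataset).
Premises 2, 3, 5 do not contribute to this derivation.
Hence verify_dataset is obligatory.

Obligatory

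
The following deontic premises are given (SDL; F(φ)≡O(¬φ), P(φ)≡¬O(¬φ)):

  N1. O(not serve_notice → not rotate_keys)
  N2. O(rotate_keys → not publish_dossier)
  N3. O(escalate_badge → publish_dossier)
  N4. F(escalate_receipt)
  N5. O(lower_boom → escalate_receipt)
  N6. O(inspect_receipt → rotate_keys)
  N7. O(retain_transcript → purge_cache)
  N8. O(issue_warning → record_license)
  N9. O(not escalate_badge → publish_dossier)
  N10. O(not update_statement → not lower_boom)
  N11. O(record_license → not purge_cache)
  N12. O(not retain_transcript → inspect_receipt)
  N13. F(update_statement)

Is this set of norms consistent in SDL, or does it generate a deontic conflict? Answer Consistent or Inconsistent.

Premise 5 is O(lower_boom → escalate_receipt), but O(lower_boom) is not derivable from the premises, so it does not yield O(escalate_receipt).
So O(escalate_receipt) is not derivable, and the apparent clash with O(not escalate_receipt) does not arise.
A world satisfying every obligation exists (e.g. escalate_badge=false, escalate_receipt=false, inspect_receipt=false, issue_warning=false, lower_boom=false, publish_dossier=true, purge_cache=true, record_license=false, retain_transcript=true, rotate_keys=false, serve_notice=false, update_statement=false); no atom is both obligatory and forbidden, so the set is consistent.

Consistent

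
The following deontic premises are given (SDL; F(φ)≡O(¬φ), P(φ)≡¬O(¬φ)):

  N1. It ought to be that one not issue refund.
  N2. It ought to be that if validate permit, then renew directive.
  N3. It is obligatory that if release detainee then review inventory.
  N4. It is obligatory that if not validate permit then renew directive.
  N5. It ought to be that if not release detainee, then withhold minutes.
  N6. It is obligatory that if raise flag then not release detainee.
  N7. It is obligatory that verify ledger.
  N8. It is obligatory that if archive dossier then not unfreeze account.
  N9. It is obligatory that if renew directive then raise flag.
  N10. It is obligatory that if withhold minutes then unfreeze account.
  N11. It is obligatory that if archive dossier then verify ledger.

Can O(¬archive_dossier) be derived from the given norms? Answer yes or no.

Premises 2 and 4 are O(validate_permit → renew_directive) and O(¬validate_permit → renew_directive); every ideal world satisfies validate_permit or ¬validate_permit, so in either case renew_directive holds — hence O(renew_directive).
Premise 9 is O(renew_directive → raise_flag); since O(renew_directive), deontic closure gives O(raise_flag).
Applying K to premise 6 (O(raise_flag → ¬release_detainee)) and O(raise_flag) yields O(¬release_detainee).
From O(¬release_detainee) and premise 5, O(¬release_detainee → withhold_minutes), we obtain O(withhold_minutes).
From O(withhold_minutes) and premise 10, O(withhold_minutes → unfreeze_account), we obtain O(unfreeze_account).
The contrapositive of premise 8 (O(archive_dossier → ¬unfreeze_account)) is O(unfreeze_account → ¬archive_dossier), and O(unfreeze_account) is already established, so O(¬archive_dossier).
Premises 1, 3, 7, 11 do not contribute to this derivation.
So O(¬archive_dossier) follows.

Yes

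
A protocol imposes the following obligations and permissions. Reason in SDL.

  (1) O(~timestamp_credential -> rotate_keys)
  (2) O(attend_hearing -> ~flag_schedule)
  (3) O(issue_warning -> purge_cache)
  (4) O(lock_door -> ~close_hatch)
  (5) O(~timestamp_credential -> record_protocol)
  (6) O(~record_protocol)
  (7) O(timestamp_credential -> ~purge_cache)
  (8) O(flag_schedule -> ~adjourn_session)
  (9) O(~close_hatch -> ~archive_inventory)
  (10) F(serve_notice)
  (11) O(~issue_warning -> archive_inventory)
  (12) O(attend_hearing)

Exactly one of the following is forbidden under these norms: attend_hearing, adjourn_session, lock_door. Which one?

lock_door

From premise 6 we have O(~record_protocol).
The contrapositive of premise 5 (O(~timestamp_credential -> record_protocol)) is O(~record_protocol -> timestamp_credential), and O(~record_protocol) is already established, so O(timestamp_credential).
With premise 7, O(timestamp_credential -> ~purge_cache), the K-axiom yields O(~purge_cache).
Premise 3, O(issue_warning -> purge_cache), contraposes to O(~purge_cache -> ~issue_warning); with O(~purge_cache) we get O(~issue_warning).
With premise 11, O(~issue_warning -> archive_inventory), the K-axiom yields O(archive_inventory).
Premise 9, O(~close_hatch -> ~archive_inventory), contraposes to O(archive_inventory -> close_hatch); with O(archive_inventory) we get O(close_hatch).
The contrapositive of premise 4 (O(lock_door -> ~close_hatch)) is O(close_hatch -> ~lock_door), and O(close_hatch) is already established, so O(~lock_door).
So O(~lock_door) holds, i.e. lock_door is forbidden. None of the other listed options is forbidden under the premises.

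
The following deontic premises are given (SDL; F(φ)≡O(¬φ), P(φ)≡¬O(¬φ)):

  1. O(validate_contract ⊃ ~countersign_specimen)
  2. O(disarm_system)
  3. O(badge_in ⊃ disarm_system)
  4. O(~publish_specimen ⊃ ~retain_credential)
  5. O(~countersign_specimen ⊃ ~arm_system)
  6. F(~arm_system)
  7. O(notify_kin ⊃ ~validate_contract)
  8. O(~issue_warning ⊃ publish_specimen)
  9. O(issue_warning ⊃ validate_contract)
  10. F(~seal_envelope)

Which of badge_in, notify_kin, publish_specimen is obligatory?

publish_specimen

Premise 6, F(~arm_system), is equivalent to O(arm_system).
Premise 5 is O(~countersign_specimen ⊃ ~arm_system); contrapositively O(arm_system ⊃ countersign_specimen). Since O(arm_system) holds, K gives O(countersign_specimen).
Premise 1, O(validate_contract ⊃ ~countersign_specimen), contraposes to O(countersign_specimen ⊃ ~validate_contract); with O(countersign_specimen) we get O(~validate_contract).
The contrapositive of premise 9 (O(issue_warning ⊃ validate_contract)) is O(~validate_contract ⊃ ~issue_warning), and O(~validate_contract) is already established, so O(~issue_warning).
With premise 8, O(~issue_warning ⊃ publish_specimen), the K-axiom yields O(publish_specimen).
So O(publish_specimen) holds — publish_specimen is obligatory. None of the other listed options is made obligatory by any chain of premises.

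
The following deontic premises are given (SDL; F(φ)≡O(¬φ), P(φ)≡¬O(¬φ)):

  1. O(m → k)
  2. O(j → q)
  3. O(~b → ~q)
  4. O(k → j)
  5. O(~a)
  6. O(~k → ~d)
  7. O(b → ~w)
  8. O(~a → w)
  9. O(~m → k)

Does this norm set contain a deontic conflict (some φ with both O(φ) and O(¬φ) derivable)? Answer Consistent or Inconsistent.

Inconsistent

Premises 1 and 9 cover both cases: O(m → k) and O(~m → k). Since m ∨ ~m is a tautology, O(k) follows.
Applying K to premise 4 (O(k → j)) and O(k) yields O(j).
Premise 2 is O(j → q); since O(j), deontic closure gives O(q).
Premise 3, O(~b → ~q), contraposes to O(q → b); with O(q) we get O(b).
Premise 7 is O(b → ~w); since O(b), deontic closure gives O(~w).
Premise 8, O(~a → w), contraposes to O(~w → a); with O(~w) we get O(a).
However, premise 5 gives O(~a).
We now have both O(a) and O(~a) — a is simultaneously obligatory and forbidden, violating the D-axiom.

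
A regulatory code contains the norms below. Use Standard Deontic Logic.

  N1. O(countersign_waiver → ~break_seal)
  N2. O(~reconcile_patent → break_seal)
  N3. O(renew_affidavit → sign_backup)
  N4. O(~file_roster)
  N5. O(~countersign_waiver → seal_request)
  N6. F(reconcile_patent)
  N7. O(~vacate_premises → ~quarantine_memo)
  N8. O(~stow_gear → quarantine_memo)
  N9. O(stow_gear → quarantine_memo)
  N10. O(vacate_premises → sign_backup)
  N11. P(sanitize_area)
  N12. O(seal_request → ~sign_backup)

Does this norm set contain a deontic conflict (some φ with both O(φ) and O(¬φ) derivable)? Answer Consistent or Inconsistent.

Inconsistent

Premises 9 and 8 are O(stow_gear → quarantine_memo) and O(~stow_gear → quarantine_memo); every ideal world satisfies stow_gear or ~stow_gear, so in either case quarantine_memo holds — hence O(quarantine_memo).
The contrapositive of premise 7 (O(~vacate_premises → ~quarantine_memo)) is O(quarantine_memo → vacate_premises), and O(quarantine_memo) is already established, so O(vacate_premises).
From O(vacate_premises) and premise 10, O(vacate_premises → sign_backup), we obtain O(sign_backup).
Premise 12, O(seal_request → ~sign_backup), contraposes to O(sign_backup → ~seal_request); with O(sign_backup) we get O(~seal_request).
Premise 5, O(~countersign_waiver → seal_request), contraposes to O(~seal_request → countersign_waiver); with O(~seal_request) we get O(countersign_waiver).
Applying K to premise 1 (O(countersign_waiver → ~break_seal)) and O(countersign_waiver) yields O(~break_seal).
Premise 2, O(~reconcile_patent → break_seal), contraposes to O(~break_seal → reconcile_patent); with O(~break_seal) we get O(reconcile_patent).
Yet premise 6 is F(reconcile_patent), i.e. O(~reconcile_patent).
We now have both O(reconcile_patent) and O(~reconcile_patent) — reconcile_patent is simultaneously obligatory and forbidden, violating the D-axiom.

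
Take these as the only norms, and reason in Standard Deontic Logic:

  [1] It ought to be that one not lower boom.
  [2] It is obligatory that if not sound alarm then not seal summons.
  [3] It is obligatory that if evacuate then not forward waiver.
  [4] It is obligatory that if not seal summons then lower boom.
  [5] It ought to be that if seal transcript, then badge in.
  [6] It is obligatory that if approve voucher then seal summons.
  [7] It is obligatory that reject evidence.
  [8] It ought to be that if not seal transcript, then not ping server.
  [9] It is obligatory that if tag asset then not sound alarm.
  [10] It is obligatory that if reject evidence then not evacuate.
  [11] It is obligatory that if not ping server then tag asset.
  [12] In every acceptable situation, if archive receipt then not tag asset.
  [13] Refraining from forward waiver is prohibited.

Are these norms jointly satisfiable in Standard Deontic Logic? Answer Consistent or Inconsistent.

Premise 3 is O(evacuate → ¬forward_waiver), but O(evacuate) is not derivable from the premises, so it does not yield O(¬forward_waiver).
So O(¬forward_waiver) is not derivable, and the apparent clash with O(forward_waiver) does not arise.
A world satisfying every obligation exists (e.g. approve_voucher=false, archive_receipt=false, badge_in=true, evacuate=false, forward_waiver=true, lower_boom=false, ping_server=true, reject_evidence=true, seal_summons=true, seal_transcript=true, sound_alarm=true, tag_asset=false); no atom is both obligatory and forbidden, so the set is consistent.

Consistent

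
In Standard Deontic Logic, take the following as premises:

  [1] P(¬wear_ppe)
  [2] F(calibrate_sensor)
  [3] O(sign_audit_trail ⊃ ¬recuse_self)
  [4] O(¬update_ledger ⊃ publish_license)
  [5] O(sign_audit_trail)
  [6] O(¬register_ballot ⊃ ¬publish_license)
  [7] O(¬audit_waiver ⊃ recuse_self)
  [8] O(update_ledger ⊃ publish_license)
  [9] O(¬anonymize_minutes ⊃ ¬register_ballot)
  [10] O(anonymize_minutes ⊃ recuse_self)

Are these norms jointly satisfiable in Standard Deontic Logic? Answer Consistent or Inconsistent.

Inconsistent

By case analysis on ¬update_ledger: premise 4 gives O(¬update_ledger ⊃ publish_license) and premise 8 gives O(update_ledger ⊃ publish_license), so O(publish_license) either way.
Premise 6, O(¬register_ballot ⊃ ¬publish_license), contraposes to O(publish_license ⊃ register_ballot); with O(publish_license) we get O(register_ballot).
Premise 9, O(¬anonymize_minutes ⊃ ¬register_ballot), contraposes to O(register_ballot ⊃ anonymize_minutes); with O(register_ballot) we get O(anonymize_minutes).
With premise 10, O(anonymize_minutes ⊃ recuse_self), the K-axiom yields O(recuse_self).
Premise 3 is O(sign_audit_trail ⊃ ¬recuse_self); contrapositively O(recuse_self ⊃ ¬sign_audit_trail). Since O(recuse_self) holds, K gives O(¬sign_audit_trail).
However, premise 5 gives O(sign_audit_trail).
We now have both O(¬sign_audit_trail) and O(sign_audit_trail) — sign_audit_trail is simultaneously obligatory and forbidden, violating the D-axiom.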